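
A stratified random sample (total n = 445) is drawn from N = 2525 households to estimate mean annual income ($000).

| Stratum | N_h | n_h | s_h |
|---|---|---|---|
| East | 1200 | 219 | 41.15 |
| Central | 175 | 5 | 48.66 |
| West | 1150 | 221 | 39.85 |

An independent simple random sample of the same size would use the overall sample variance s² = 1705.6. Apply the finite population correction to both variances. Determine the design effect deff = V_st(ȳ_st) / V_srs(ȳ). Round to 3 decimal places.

deff ≈ 1.533

V̂(ȳ_st) = Σ W_h² (1 − n_h/N_h) s_h²/n_h, with W_h = N_h/N and N = 2525:
  stratum East: (1200/2525)²·(1 − 219/1200)·41.15²/219 = 1.42765
  stratum Central: (175/2525)²·(1 − 5/175)·48.66²/5 = 2.20973
  stratum West: (1150/2525)²·(1 − 221/1150)·39.85²/221 = 1.20408
V_st = 4.84146
V_srs = (1 − 445/2525)·1705.6/445 = 3.15732
deff = V_st / V_srs = 4.84146/3.15732 = 1.5334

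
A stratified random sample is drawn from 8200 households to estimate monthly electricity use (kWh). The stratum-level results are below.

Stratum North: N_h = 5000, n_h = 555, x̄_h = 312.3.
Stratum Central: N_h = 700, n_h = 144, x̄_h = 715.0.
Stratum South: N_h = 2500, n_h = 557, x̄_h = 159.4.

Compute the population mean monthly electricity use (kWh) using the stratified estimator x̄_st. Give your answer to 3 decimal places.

N = Σ N_h = 8200. Stratum weights W_h = N_h/N.
x̄_st = (5000·312.3 + 700·715.0 + 2500·159.4) / 8200 = 300.06098

x̄_st ≈ 300.061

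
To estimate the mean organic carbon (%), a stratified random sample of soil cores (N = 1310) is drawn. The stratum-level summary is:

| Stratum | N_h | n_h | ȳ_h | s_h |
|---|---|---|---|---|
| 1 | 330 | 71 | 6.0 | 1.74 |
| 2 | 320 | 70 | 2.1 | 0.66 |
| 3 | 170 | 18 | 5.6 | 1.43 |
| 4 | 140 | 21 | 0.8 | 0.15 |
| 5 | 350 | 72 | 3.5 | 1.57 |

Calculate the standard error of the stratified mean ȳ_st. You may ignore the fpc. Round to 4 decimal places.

V̂(ȳ_st) = Σ W_h² s_h²/n_h, with W_h = N_h/N and N = 1310:
  stratum 1: (330/1310)²·1.74²/71 = 0.00270599
  stratum 2: (320/1310)²·0.66²/70 = 0.000371319
  stratum 3: (170/1310)²·1.43²/18 = 0.00191318
  stratum 4: (140/1310)²·0.15²/21 = 1.2237e-05
  stratum 5: (350/1310)²·1.57²/72 = 0.00244377
V̂(ȳ_st) = 0.00744649
SE(ȳ_st) = √0.00744649 = 0.086293

SE(ȳ_st) ≈ 0.0863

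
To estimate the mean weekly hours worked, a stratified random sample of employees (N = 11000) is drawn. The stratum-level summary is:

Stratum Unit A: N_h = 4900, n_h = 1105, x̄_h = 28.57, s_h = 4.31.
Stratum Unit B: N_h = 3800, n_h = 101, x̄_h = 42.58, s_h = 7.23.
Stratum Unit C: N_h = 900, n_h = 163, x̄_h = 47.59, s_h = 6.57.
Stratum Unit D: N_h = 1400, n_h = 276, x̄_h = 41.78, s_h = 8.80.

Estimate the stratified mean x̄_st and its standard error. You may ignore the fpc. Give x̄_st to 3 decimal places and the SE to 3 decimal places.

x̄_st = Σ W_h x̄_h = (4900·28.57 + 3800·42.58 + 900·47.59 + 1400·41.78)/11000 = 36.64727
V̂(x̄_st) = Σ W_h² s_h²/n_h, with W_h = N_h/N and N = 11000:
  stratum Unit A: (4900/11000)²·4.31²/1105 = 0.00333579
  stratum Unit B: (3800/11000)²·7.23²/101 = 0.0617642
  stratum Unit C: (900/11000)²·6.57²/163 = 0.00177273
  stratum Unit D: (1400/11000)²·8.80²/276 = 0.00454493
V̂(x̄_st) = 0.0714177
SE(x̄_st) = √0.0714177 = 0.267241

x̄_st ≈ 36.647, SE ≈ 0.267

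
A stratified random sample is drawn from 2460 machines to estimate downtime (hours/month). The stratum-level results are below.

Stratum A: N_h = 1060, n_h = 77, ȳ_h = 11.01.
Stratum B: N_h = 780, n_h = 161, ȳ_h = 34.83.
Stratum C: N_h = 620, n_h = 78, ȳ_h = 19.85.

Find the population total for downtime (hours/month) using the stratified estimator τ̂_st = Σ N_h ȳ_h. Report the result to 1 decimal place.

τ̂_st ≈ 51145.0

τ̂_st = Σ N_h ȳ_h = 1060·11.01 + 780·34.83 + 620·19.85 = 51145.0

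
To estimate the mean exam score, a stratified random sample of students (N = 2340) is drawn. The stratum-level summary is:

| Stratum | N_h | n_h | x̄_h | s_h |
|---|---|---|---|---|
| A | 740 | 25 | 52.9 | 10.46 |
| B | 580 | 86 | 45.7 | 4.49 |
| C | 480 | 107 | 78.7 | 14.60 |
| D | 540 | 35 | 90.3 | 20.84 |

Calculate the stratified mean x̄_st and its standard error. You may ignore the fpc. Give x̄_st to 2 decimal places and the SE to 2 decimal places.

x̄_st = Σ W_h x̄_h = (740·52.9 + 580·45.7 + 480·78.7 + 540·90.3)/2340 = 65.03846
V̂(x̄_st) = Σ W_h² s_h²/n_h, with W_h = N_h/N and N = 2340:
  stratum A: (740/2340)²·10.46²/25 = 0.437678
  stratum B: (580/2340)²·4.49²/86 = 0.0144019
  stratum C: (480/2340)²·14.60²/107 = 0.0838248
  stratum D: (540/2340)²·20.84²/35 = 0.66082
V̂(x̄_st) = 1.19673
SE(x̄_st) = √1.19673 = 1.09395

x̄_st ≈ 65.04, SE ≈ 1.09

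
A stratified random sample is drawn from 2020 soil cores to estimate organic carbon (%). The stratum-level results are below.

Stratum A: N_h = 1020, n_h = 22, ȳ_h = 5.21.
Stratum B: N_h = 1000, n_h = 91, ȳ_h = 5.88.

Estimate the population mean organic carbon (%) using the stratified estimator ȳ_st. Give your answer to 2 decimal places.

ȳ_st ≈ 5.54

N = Σ N_h = 2020. Stratum weights W_h = N_h/N.
ȳ_st = (1020·5.21 + 1000·5.88) / 2020 = 5.5417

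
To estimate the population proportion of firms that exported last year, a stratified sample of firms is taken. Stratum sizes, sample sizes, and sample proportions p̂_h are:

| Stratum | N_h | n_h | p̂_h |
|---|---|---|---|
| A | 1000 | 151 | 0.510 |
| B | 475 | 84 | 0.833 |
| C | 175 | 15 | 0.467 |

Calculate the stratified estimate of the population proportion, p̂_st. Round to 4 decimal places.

p̂_st ≈ 0.5984

N = 1650; stratum weights W_h = N_h/N.
p̂_st = Σ W_h p̂_h = (1000·0.510 + 475·0.833 + 175·0.467)/1650 = 0.59842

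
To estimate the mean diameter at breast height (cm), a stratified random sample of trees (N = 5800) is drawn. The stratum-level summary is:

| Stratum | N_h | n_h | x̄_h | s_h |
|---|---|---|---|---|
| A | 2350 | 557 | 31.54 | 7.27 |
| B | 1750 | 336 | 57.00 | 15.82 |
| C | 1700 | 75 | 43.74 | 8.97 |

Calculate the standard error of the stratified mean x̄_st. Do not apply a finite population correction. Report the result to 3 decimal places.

V̂(x̄_st) = Σ W_h² s_h²/n_h, with W_h = N_h/N and N = 5800:
  stratum A: (2350/5800)²·7.27²/557 = 0.0155773
  stratum B: (1750/5800)²·15.82²/336 = 0.06781
  stratum C: (1700/5800)²·8.97²/75 = 0.0921649
V̂(x̄_st) = 0.175552
SE(x̄_st) = √0.175552 = 0.41899

SE(x̄_st) ≈ 0.419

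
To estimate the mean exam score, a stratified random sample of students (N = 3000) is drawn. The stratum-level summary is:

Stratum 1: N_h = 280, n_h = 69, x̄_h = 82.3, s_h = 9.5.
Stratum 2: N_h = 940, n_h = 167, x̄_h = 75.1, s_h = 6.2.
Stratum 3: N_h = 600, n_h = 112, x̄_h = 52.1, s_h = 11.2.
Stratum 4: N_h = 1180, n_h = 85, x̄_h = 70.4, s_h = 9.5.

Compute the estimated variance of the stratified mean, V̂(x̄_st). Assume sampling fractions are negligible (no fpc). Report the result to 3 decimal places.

V̂(x̄_st) = Σ W_h² s_h²/n_h, with W_h = N_h/N and N = 3000:
  stratum 1: (280/3000)²·9.5²/69 = 0.0113939
  stratum 2: (940/3000)²·6.2²/167 = 0.0225985
  stratum 3: (600/3000)²·11.2²/112 = 0.0448
  stratum 4: (1180/3000)²·9.5²/85 = 0.164267
V̂(x̄_st) = 0.243059

V̂(x̄_st) ≈ 0.243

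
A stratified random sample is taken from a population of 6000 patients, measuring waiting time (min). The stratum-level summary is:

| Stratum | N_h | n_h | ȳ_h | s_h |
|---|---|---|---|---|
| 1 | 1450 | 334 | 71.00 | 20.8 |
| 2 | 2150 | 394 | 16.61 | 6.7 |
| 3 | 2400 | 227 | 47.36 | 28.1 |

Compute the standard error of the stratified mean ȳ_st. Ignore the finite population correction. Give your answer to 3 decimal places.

SE(ȳ_st) ≈ 0.804

V̂(ȳ_st) = Σ W_h² s_h²/n_h, with W_h = N_h/N and N = 6000:
  stratum 1: (1450/6000)²·20.8²/334 = 0.0756508
  stratum 2: (2150/6000)²·6.7²/394 = 0.0146294
  stratum 3: (2400/6000)²·28.1²/227 = 0.556553
V̂(ȳ_st) = 0.646834
SE(ȳ_st) = √0.646834 = 0.80426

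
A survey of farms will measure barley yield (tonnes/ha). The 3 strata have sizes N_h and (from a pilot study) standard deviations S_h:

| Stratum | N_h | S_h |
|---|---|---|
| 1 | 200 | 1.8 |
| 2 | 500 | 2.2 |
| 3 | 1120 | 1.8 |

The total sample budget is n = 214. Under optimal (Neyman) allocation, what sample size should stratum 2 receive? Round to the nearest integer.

68

Neyman allocation: n_h = n · N_h S_h / Σ N_i S_i, with n = 214.
  stratum 1: N_h·S_h = 200·1.8 = 360.00
  stratum 2: N_h·S_h = 500·2.2 = 1100.00
  stratum 3: N_h·S_h = 1120·1.8 = 2016.00
Σ N_h S_h = 3476.00
n for stratum 2 = 214·1100.00/3476.00 = 67.722 → 68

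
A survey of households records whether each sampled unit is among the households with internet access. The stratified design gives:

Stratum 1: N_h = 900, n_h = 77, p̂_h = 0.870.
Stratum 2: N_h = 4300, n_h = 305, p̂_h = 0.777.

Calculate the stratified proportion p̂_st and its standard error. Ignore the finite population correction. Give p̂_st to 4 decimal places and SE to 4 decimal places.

N = 5200; stratum weights W_h = N_h/N.
p̂_st = Σ W_h p̂_h = (900·0.870 + 4300·0.777)/5200 = 0.79310
V̂(p̂_st) = Σ W_h² p̂_h(1−p̂_h)/(n_h−1):
  stratum 1: (900/5200)²·0.870·0.130/76 = 4.45787e-05
  stratum 2: (4300/5200)²·0.777·0.223/304 = 0.000389747
V̂(p̂_st) = 0.000434325; SE = √V̂ = 0.0208405

p̂_st ≈ 0.7931, SE ≈ 0.0208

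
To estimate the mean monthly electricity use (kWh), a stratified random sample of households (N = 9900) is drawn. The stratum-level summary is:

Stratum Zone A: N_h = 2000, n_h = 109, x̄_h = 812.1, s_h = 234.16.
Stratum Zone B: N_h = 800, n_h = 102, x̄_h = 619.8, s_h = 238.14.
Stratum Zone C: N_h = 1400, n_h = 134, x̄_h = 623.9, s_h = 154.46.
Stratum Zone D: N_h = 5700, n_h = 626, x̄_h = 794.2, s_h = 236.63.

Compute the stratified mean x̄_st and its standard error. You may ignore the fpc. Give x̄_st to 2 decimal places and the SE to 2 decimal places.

x̄_st = Σ W_h x̄_h = (2000·812.1 + 800·619.8 + 1400·623.9 + 5700·794.2)/9900 = 759.64040
V̂(x̄_st) = Σ W_h² s_h²/n_h, with W_h = N_h/N and N = 9900:
  stratum Zone A: (2000/9900)²·234.16²/109 = 20.53
  stratum Zone B: (800/9900)²·238.14²/102 = 3.63056
  stratum Zone C: (1400/9900)²·154.46²/134 = 3.56052
  stratum Zone D: (5700/9900)²·236.63²/626 = 29.6514
V̂(x̄_st) = 57.3724
SE(x̄_st) = √57.3724 = 7.57446

x̄_st ≈ 759.64, SE ≈ 7.57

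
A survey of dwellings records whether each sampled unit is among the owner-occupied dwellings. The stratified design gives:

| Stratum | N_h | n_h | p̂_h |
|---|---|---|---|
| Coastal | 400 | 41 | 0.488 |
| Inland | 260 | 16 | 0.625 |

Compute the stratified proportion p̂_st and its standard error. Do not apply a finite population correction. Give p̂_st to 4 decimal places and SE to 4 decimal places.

p̂_st ≈ 0.5420, SE ≈ 0.0687

N = 660; stratum weights W_h = N_h/N.
p̂_st = Σ W_h p̂_h = (400·0.488 + 260·0.625)/660 = 0.54197
V̂(p̂_st) = Σ W_h² p̂_h(1−p̂_h)/(n_h−1):
  stratum Coastal: (400/660)²·0.488·0.512/40 = 0.00229436
  stratum Inland: (260/660)²·0.625·0.375/15 = 0.00242482
V̂(p̂_st) = 0.00471918; SE = √V̂ = 0.0686963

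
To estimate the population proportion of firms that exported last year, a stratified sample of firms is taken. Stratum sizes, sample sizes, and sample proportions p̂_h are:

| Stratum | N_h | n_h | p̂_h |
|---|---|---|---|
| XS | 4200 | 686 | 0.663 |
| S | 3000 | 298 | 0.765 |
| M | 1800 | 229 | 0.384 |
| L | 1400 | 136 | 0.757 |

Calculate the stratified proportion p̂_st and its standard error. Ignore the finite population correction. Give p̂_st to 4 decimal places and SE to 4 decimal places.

p̂_st ≈ 0.6568, SE ≈ 0.0126

N = 10400; stratum weights W_h = N_h/N.
p̂_st = Σ W_h p̂_h = (4200·0.663 + 3000·0.765 + 1800·0.384 + 1400·0.757)/10400 = 0.65679
V̂(p̂_st) = Σ W_h² p̂_h(1−p̂_h)/(n_h−1):
  stratum XS: (4200/10400)²·0.663·0.337/685 = 5.31967e-05
  stratum S: (3000/10400)²·0.765·0.235/297 = 5.03673e-05
  stratum M: (1800/10400)²·0.384·0.616/228 = 3.10782e-05
  stratum L: (1400/10400)²·0.757·0.243/135 = 2.46921e-05
V̂(p̂_st) = 0.000159334; SE = √V̂ = 0.0126228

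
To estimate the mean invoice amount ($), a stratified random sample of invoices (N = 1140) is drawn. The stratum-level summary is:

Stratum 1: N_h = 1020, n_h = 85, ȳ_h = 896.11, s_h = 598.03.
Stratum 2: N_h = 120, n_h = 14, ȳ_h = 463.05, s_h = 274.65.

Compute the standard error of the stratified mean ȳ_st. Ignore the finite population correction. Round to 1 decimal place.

SE(ȳ_st) ≈ 58.5

V̂(ȳ_st) = Σ W_h² s_h²/n_h, with W_h = N_h/N and N = 1140:
  stratum 1: (1020/1140)²·598.03²/85 = 3368.35
  stratum 2: (120/1140)²·274.65²/14 = 59.7013
V̂(ȳ_st) = 3428.05
SE(ȳ_st) = √3428.05 = 58.5496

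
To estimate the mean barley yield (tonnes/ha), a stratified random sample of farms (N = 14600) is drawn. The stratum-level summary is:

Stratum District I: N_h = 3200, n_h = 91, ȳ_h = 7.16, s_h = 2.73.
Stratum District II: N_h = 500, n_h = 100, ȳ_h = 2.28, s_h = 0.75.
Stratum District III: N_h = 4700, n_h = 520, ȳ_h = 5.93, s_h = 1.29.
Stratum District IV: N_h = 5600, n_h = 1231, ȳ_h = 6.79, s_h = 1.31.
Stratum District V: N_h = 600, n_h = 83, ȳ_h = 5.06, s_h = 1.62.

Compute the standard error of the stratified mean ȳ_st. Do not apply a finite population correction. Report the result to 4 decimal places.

SE(ȳ_st) ≈ 0.0673

V̂(ȳ_st) = Σ W_h² s_h²/n_h, with W_h = N_h/N and N = 14600:
  stratum District I: (3200/14600)²·2.73²/91 = 0.0039344
  stratum District II: (500/14600)²·0.75²/100 = 6.59716e-06
  stratum District III: (4700/14600)²·1.29²/520 = 0.000331639
  stratum District IV: (5600/14600)²·1.31²/1231 = 0.000205095
  stratum District V: (600/14600)²·1.62²/83 = 5.34009e-05
V̂(ȳ_st) = 0.00453113
SE(ȳ_st) = √0.00453113 = 0.0673137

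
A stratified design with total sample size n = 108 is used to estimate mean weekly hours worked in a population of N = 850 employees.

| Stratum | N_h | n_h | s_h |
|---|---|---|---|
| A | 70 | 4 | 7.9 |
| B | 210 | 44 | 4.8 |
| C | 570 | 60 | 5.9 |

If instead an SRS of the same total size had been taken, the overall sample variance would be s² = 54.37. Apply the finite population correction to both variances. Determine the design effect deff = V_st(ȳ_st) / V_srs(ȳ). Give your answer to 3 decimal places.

V̂(ȳ_st) = Σ W_h² (1 − n_h/N_h) s_h²/n_h, with W_h = N_h/N and N = 850:
  stratum A: (70/850)²·(1 − 4/70)·7.9²/4 = 0.0997696
  stratum B: (210/850)²·(1 − 44/210)·4.8²/44 = 0.025265
  stratum C: (570/850)²·(1 − 60/570)·5.9²/60 = 0.233432
V_st = 0.358466
V_srs = (1 − 108/850)·54.37/108 = 0.439461
deff = V_st / V_srs = 0.358466/0.439461 = 0.8157

deff ≈ 0.816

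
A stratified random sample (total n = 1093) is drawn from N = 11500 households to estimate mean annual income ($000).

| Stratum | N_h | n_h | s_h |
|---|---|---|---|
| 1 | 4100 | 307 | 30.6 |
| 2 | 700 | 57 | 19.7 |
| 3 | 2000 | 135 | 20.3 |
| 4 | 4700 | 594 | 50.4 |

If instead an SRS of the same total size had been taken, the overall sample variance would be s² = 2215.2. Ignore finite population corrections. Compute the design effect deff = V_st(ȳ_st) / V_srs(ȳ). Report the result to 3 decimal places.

deff ≈ 0.602

V̂(ȳ_st) = Σ W_h² s_h²/n_h, with W_h = N_h/N and N = 11500:
  stratum 1: (4100/11500)²·30.6²/307 = 0.387683
  stratum 2: (700/11500)²·19.7²/57 = 0.0252266
  stratum 3: (2000/11500)²·20.3²/135 = 0.0923257
  stratum 4: (4700/11500)²·50.4²/594 = 0.71429
V_st = 1.21953
V_srs = s²/n = 2215.2/1093 = 2.02672
deff = V_st / V_srs = 1.21953/2.02672 = 0.6017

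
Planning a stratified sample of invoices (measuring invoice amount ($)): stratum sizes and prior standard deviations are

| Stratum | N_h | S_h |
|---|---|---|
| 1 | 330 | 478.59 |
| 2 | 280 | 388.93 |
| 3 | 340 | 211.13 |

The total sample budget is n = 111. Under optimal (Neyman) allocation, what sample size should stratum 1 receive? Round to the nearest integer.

52

Neyman allocation: n_h = n · N_h S_h / Σ N_i S_i, with n = 111.
  stratum 1: N_h·S_h = 330·478.59 = 157934.70
  stratum 2: N_h·S_h = 280·388.93 = 108900.40
  stratum 3: N_h·S_h = 340·211.13 = 71784.20
Σ N_h S_h = 338619.30
n for stratum 1 = 111·157934.70/338619.30 = 51.771 → 52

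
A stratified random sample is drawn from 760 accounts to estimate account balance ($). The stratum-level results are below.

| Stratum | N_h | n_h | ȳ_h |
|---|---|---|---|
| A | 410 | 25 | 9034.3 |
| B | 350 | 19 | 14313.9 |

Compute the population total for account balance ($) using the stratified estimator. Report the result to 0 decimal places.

τ̂_st ≈ 8713928

τ̂_st = Σ N_h ȳ_h = 410·9034.3 + 350·14313.9 = 8713928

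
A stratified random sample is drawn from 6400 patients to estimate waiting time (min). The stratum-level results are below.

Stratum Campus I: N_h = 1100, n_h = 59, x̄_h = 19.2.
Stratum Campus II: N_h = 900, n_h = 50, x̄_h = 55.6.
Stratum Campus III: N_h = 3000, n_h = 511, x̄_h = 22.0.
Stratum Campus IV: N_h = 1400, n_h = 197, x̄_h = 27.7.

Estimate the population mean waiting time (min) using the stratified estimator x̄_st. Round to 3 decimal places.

N = Σ N_h = 6400. Stratum weights W_h = N_h/N.
x̄_st = (1100·19.2 + 900·55.6 + 3000·22.0 + 1400·27.7) / 6400 = 27.49063

x̄_st ≈ 27.491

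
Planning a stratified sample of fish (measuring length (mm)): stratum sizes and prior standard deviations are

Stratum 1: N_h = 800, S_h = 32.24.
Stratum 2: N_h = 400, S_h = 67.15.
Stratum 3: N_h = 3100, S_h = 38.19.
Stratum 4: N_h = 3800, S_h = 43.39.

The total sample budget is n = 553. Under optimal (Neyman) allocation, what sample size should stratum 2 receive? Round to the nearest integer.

Neyman allocation: n_h = n · N_h S_h / Σ N_i S_i, with n = 553.
  stratum 1: N_h·S_h = 800·32.24 = 25792.00
  stratum 2: N_h·S_h = 400·67.15 = 26860.00
  stratum 3: N_h·S_h = 3100·38.19 = 118389.00
  stratum 4: N_h·S_h = 3800·43.39 = 164882.00
Σ N_h S_h = 335923.00
n for stratum 2 = 553·26860.00/335923.00 = 44.217 → 44

44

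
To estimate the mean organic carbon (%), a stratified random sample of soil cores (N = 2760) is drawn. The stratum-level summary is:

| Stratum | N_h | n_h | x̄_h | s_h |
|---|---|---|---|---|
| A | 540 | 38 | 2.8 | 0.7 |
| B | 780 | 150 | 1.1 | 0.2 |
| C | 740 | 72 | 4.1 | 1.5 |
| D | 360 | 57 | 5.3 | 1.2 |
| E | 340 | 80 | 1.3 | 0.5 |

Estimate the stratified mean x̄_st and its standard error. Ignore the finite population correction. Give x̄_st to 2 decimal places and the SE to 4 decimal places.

x̄_st = Σ W_h x̄_h = (540·2.8 + 780·1.1 + 740·4.1 + 360·5.3 + 340·1.3)/2760 = 2.80942
V̂(x̄_st) = Σ W_h² s_h²/n_h, with W_h = N_h/N and N = 2760:
  stratum A: (540/2760)²·0.7²/38 = 0.000493608
  stratum B: (780/2760)²·0.2²/150 = 2.1298e-05
  stratum C: (740/2760)²·1.5²/72 = 0.00224644
  stratum D: (360/2760)²·1.2²/57 = 0.000429808
  stratum E: (340/2760)²·0.5²/80 = 4.74231e-05
V̂(x̄_st) = 0.00323858
SE(x̄_st) = √0.00323858 = 0.0569085

x̄_st ≈ 2.81, SE ≈ 0.0569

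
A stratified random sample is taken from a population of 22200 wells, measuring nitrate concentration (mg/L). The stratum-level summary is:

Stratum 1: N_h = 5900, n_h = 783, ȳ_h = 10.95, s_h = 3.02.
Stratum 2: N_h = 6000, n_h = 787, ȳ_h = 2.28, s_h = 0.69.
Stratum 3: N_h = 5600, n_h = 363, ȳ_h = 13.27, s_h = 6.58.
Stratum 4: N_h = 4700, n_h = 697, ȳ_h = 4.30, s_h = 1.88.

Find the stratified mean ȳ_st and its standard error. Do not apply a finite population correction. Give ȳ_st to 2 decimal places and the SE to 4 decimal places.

ȳ_st ≈ 7.78, SE ≈ 0.0932

ȳ_st = Σ W_h ȳ_h = (5900·10.95 + 6000·2.28 + 5600·13.27 + 4700·4.30)/22200 = 7.78410
V̂(ȳ_st) = Σ W_h² s_h²/n_h, with W_h = N_h/N and N = 22200:
  stratum 1: (5900/22200)²·3.02²/783 = 0.000822716
  stratum 2: (6000/22200)²·0.69²/787 = 4.41896e-05
  stratum 3: (5600/22200)²·6.58²/363 = 0.00758954
  stratum 4: (4700/22200)²·1.88²/697 = 0.000227286
V̂(ȳ_st) = 0.00868373
SE(ȳ_st) = √0.00868373 = 0.0931865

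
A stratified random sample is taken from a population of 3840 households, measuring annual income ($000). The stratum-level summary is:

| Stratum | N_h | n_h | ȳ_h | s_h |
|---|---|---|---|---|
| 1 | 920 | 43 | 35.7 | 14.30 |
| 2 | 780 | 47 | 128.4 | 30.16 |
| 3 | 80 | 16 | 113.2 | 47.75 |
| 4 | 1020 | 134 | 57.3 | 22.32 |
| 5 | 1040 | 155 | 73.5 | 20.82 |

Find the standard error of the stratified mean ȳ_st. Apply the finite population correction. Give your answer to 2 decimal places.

V̂(ȳ_st) = Σ W_h² (1 − n_h/N_h) s_h²/n_h, with W_h = N_h/N and N = 3840:
  stratum 1: (920/3840)²·(1 − 43/920)·14.30²/43 = 0.260213
  stratum 2: (780/3840)²·(1 − 47/780)·30.16²/47 = 0.750414
  stratum 3: (80/3840)²·(1 − 16/80)·47.75²/16 = 0.0494805
  stratum 4: (1020/3840)²·(1 − 134/1020)·22.32²/134 = 0.227853
  stratum 5: (1040/3840)²·(1 − 155/1040)·20.82²/155 = 0.17456
V̂(ȳ_st) = 1.46252
SE(ȳ_st) = √1.46252 = 1.20935

SE(ȳ_st) ≈ 1.21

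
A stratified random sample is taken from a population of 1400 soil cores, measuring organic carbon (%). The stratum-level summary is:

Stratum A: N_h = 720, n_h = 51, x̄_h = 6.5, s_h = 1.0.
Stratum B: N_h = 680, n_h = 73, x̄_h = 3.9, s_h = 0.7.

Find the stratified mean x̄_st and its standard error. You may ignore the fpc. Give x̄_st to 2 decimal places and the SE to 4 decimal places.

x̄_st ≈ 5.24, SE ≈ 0.0823

x̄_st = Σ W_h x̄_h = (720·6.5 + 680·3.9)/1400 = 5.23714
V̂(x̄_st) = Σ W_h² s_h²/n_h, with W_h = N_h/N and N = 1400:
  stratum A: (720/1400)²·1.0²/51 = 0.00518607
  stratum B: (680/1400)²·0.7²/73 = 0.00158356
V̂(x̄_st) = 0.00676964
SE(x̄_st) = √0.00676964 = 0.0822778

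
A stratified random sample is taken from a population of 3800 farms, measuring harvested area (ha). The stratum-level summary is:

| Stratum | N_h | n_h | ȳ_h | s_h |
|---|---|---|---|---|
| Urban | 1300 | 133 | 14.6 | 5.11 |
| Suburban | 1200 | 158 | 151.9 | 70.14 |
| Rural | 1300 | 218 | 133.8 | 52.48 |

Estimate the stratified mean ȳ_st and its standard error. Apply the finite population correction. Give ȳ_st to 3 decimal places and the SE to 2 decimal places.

ȳ_st = Σ W_h ȳ_h = (1300·14.6 + 1200·151.9 + 1300·133.8)/3800 = 98.73684
V̂(ȳ_st) = Σ W_h² (1 − n_h/N_h) s_h²/n_h, with W_h = N_h/N and N = 3800:
  stratum Urban: (1300/3800)²·(1 − 133/1300)·5.11²/133 = 0.0206271
  stratum Suburban: (1200/3800)²·(1 − 158/1200)·70.14²/158 = 2.69623
  stratum Rural: (1300/3800)²·(1 − 218/1300)·52.48²/218 = 1.23065
V̂(ȳ_st) = 3.9475
SE(ȳ_st) = √3.9475 = 1.98683

ȳ_st ≈ 98.737, SE ≈ 1.99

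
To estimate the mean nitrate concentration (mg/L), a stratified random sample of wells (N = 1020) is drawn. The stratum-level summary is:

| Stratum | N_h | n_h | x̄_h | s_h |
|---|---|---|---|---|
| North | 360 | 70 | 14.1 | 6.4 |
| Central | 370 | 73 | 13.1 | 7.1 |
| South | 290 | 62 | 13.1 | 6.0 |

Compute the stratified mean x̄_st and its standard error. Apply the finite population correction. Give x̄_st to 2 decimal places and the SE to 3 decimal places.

x̄_st = Σ W_h x̄_h = (360·14.1 + 370·13.1 + 290·13.1)/1020 = 13.45294
V̂(x̄_st) = Σ W_h² (1 − n_h/N_h) s_h²/n_h, with W_h = N_h/N and N = 1020:
  stratum North: (360/1020)²·(1 − 70/360)·6.4²/70 = 0.0587168
  stratum Central: (370/1020)²·(1 − 73/370)·7.1²/73 = 0.0729376
  stratum South: (290/1020)²·(1 − 62/290)·6.0²/62 = 0.0369014
V̂(x̄_st) = 0.168556
SE(x̄_st) = √0.168556 = 0.410556

x̄_st ≈ 13.45, SE ≈ 0.411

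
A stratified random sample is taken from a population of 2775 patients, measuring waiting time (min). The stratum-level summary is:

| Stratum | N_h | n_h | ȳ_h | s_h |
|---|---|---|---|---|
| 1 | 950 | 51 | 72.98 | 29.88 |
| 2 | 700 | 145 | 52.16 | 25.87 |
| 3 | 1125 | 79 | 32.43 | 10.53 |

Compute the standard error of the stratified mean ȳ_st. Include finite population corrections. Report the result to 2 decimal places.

SE(ȳ_st) ≈ 1.55

V̂(ȳ_st) = Σ W_h² (1 − n_h/N_h) s_h²/n_h, with W_h = N_h/N and N = 2775:
  stratum 1: (950/2775)²·(1 − 51/950)·29.88²/51 = 1.94155
  stratum 2: (700/2775)²·(1 − 145/700)·25.87²/145 = 0.232857
  stratum 3: (1125/2775)²·(1 − 79/1125)·10.53²/79 = 0.214481
V̂(ȳ_st) = 2.38889
SE(ȳ_st) = √2.38889 = 1.5456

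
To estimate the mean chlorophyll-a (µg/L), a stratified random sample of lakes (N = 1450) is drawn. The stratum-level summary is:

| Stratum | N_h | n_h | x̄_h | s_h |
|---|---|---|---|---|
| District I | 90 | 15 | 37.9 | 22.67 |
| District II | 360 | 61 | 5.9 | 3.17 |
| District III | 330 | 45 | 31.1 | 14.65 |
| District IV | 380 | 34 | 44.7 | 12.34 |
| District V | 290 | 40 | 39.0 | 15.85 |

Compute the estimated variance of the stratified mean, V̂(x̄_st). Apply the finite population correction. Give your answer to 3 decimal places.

V̂(x̄_st) ≈ 0.828

V̂(x̄_st) = Σ W_h² (1 − n_h/N_h) s_h²/n_h, with W_h = N_h/N and N = 1450:
  stratum District I: (90/1450)²·(1 − 15/90)·22.67²/15 = 0.109997
  stratum District II: (360/1450)²·(1 − 61/360)·3.17²/61 = 0.00843386
  stratum District III: (330/1450)²·(1 − 45/330)·14.65²/45 = 0.213347
  stratum District IV: (380/1450)²·(1 − 34/380)·12.34²/34 = 0.280075
  stratum District V: (290/1450)²·(1 − 40/290)·15.85²/40 = 0.216571
V̂(x̄_st) = 0.828424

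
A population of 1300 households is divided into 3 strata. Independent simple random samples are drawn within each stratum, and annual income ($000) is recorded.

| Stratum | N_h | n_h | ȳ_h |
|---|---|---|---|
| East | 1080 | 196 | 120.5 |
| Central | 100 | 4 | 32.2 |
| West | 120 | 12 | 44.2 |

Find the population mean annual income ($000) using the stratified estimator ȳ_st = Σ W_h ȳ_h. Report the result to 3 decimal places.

ȳ_st ≈ 106.665

N = Σ N_h = 1300. Stratum weights W_h = N_h/N.
ȳ_st = (1080·120.5 + 100·32.2 + 120·44.2) / 1300 = 106.66462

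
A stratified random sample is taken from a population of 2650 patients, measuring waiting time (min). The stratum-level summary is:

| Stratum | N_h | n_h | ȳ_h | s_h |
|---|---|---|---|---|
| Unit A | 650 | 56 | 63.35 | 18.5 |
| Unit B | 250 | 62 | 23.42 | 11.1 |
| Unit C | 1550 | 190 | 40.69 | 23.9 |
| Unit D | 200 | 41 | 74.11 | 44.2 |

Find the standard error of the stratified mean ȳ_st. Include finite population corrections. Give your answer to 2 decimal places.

SE(ȳ_st) ≈ 1.21

V̂(ȳ_st) = Σ W_h² (1 − n_h/N_h) s_h²/n_h, with W_h = N_h/N and N = 2650:
  stratum Unit A: (650/2650)²·(1 − 56/650)·18.5²/56 = 0.336019
  stratum Unit B: (250/2650)²·(1 − 62/250)·11.1²/62 = 0.0133003
  stratum Unit C: (1550/2650)²·(1 − 190/1550)·23.9²/190 = 0.902446
  stratum Unit D: (200/2650)²·(1 − 41/200)·44.2²/41 = 0.215772
V̂(ȳ_st) = 1.46754
SE(ȳ_st) = √1.46754 = 1.21142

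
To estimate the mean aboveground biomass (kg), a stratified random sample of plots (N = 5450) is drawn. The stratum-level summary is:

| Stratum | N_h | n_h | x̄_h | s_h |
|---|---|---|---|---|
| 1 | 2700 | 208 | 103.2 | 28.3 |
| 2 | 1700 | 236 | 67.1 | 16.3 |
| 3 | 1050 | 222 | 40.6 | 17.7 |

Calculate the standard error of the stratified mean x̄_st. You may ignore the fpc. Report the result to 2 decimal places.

V̂(x̄_st) = Σ W_h² s_h²/n_h, with W_h = N_h/N and N = 5450:
  stratum 1: (2700/5450)²·28.3²/208 = 0.945027
  stratum 2: (1700/5450)²·16.3²/236 = 0.109539
  stratum 3: (1050/5450)²·17.7²/222 = 0.0523816
V̂(x̄_st) = 1.10695
SE(x̄_st) = √1.10695 = 1.05212

SE(x̄_st) ≈ 1.05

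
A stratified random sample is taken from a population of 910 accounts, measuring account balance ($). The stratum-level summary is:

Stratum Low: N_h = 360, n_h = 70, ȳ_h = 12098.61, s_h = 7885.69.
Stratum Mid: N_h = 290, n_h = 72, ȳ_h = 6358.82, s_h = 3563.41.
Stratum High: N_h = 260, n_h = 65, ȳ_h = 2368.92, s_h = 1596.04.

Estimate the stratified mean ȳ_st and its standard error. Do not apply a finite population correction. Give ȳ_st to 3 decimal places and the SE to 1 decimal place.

ȳ_st = Σ W_h ȳ_h = (360·12098.61 + 290·6358.82 + 260·2368.92)/910 = 7489.53473
V̂(ȳ_st) = Σ W_h² s_h²/n_h, with W_h = N_h/N and N = 910:
  stratum Low: (360/910)²·7885.69²/70 = 139028
  stratum Mid: (290/910)²·3563.41²/72 = 17910.7
  stratum High: (260/910)²·1596.04²/65 = 3199.18
V̂(ȳ_st) = 160138
SE(ȳ_st) = √160138 = 400.173

ȳ_st ≈ 7489.535, SE ≈ 400.2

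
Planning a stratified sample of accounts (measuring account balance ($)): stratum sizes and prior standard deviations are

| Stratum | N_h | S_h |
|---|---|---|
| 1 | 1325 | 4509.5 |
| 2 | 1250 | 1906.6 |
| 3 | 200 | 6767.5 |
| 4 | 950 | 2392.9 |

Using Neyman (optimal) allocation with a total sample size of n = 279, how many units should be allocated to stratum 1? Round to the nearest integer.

Neyman allocation: n_h = n · N_h S_h / Σ N_i S_i, with n = 279.
  stratum 1: N_h·S_h = 1325·4509.5 = 5975087.50
  stratum 2: N_h·S_h = 1250·1906.6 = 2383250.00
  stratum 3: N_h·S_h = 200·6767.5 = 1353500.00
  stratum 4: N_h·S_h = 950·2392.9 = 2273255.00
Σ N_h S_h = 11985092.50
n for stratum 1 = 279·5975087.50/11985092.50 = 139.094 → 139

139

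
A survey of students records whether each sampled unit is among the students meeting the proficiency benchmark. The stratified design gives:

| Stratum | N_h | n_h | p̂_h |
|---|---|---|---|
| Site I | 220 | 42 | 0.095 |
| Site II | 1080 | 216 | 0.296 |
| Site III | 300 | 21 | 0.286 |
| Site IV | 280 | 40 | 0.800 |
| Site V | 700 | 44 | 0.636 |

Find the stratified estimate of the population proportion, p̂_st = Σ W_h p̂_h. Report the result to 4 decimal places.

N = 2580; stratum weights W_h = N_h/N.
p̂_st = Σ W_h p̂_h = (220·0.095 + 1080·0.296 + 300·0.286 + 280·0.800 + 700·0.636)/2580 = 0.42464

p̂_st ≈ 0.4246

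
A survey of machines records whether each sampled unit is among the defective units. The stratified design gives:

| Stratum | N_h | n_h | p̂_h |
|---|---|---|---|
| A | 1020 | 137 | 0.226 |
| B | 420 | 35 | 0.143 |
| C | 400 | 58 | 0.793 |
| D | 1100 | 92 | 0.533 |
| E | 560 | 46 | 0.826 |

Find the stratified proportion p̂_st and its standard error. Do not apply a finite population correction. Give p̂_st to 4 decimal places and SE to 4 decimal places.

p̂_st ≈ 0.4733, SE ≈ 0.0235

N = 3500; stratum weights W_h = N_h/N.
p̂_st = Σ W_h p̂_h = (1020·0.226 + 420·0.143 + 400·0.793 + 1100·0.533 + 560·0.826)/3500 = 0.47333
V̂(p̂_st) = Σ W_h² p̂_h(1−p̂_h)/(n_h−1):
  stratum A: (1020/3500)²·0.226·0.774/136 = 0.000109238
  stratum B: (420/3500)²·0.143·0.857/34 = 5.1904e-05
  stratum C: (400/3500)²·0.793·0.207/57 = 3.76143e-05
  stratum D: (1100/3500)²·0.533·0.467/91 = 0.000270179
  stratum E: (560/3500)²·0.826·0.174/45 = 8.1763e-05
V̂(p̂_st) = 0.000550699; SE = √V̂ = 0.023467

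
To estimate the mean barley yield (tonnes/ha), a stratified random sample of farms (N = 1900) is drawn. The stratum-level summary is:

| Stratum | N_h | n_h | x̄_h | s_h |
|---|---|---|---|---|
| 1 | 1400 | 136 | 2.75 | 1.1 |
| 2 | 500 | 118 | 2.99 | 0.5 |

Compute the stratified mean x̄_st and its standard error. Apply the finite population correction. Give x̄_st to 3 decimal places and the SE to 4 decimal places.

x̄_st ≈ 2.813, SE ≈ 0.0669

x̄_st = Σ W_h x̄_h = (1400·2.75 + 500·2.99)/1900 = 2.81316
V̂(x̄_st) = Σ W_h² (1 − n_h/N_h) s_h²/n_h, with W_h = N_h/N and N = 1900:
  stratum 1: (1400/1900)²·(1 − 136/1400)·1.1²/136 = 0.00436128
  stratum 2: (500/1900)²·(1 − 118/500)·0.5²/118 = 0.000112094
V̂(x̄_st) = 0.00447338
SE(x̄_st) = √0.00447338 = 0.0668833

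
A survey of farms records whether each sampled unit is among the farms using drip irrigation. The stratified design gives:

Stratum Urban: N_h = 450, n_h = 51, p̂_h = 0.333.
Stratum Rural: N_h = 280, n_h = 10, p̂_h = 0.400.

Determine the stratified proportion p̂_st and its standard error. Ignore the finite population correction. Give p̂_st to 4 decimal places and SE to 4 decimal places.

N = 730; stratum weights W_h = N_h/N.
p̂_st = Σ W_h p̂_h = (450·0.333 + 280·0.400)/730 = 0.35870
V̂(p̂_st) = Σ W_h² p̂_h(1−p̂_h)/(n_h−1):
  stratum Urban: (450/730)²·0.333·0.667/50 = 0.00168803
  stratum Rural: (280/730)²·0.400·0.600/9 = 0.00392319
V̂(p̂_st) = 0.00561121; SE = √V̂ = 0.074908

p̂_st ≈ 0.3587, SE ≈ 0.0749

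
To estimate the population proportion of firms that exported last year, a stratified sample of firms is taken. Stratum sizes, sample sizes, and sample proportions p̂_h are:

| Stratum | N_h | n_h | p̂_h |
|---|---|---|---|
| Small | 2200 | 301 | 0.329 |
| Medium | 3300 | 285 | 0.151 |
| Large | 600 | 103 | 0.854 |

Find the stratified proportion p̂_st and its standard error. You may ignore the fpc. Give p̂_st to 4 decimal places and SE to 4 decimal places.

N = 6100; stratum weights W_h = N_h/N.
p̂_st = Σ W_h p̂_h = (2200·0.329 + 3300·0.151 + 600·0.854)/6100 = 0.28434
V̂(p̂_st) = Σ W_h² p̂_h(1−p̂_h)/(n_h−1):
  stratum Small: (2200/6100)²·0.329·0.671/300 = 9.57156e-05
  stratum Medium: (3300/6100)²·0.151·0.849/284 = 0.00013211
  stratum Large: (600/6100)²·0.854·0.146/102 = 1.18264e-05
V̂(p̂_st) = 0.000239652; SE = √V̂ = 0.0154807

p̂_st ≈ 0.2843, SE ≈ 0.0155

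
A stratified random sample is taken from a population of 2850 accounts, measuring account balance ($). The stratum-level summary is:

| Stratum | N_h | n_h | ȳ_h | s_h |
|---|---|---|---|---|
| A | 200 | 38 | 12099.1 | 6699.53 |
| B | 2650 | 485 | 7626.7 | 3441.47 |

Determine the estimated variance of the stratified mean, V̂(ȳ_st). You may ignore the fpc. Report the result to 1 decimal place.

V̂(ȳ_st) ≈ 26929.6

V̂(ȳ_st) = Σ W_h² s_h²/n_h, with W_h = N_h/N and N = 2850:
  stratum A: (200/2850)²·6699.53²/38 = 5816.68
  stratum B: (2650/2850)²·3441.47²/485 = 21112.9
V̂(ȳ_st) = 26929.6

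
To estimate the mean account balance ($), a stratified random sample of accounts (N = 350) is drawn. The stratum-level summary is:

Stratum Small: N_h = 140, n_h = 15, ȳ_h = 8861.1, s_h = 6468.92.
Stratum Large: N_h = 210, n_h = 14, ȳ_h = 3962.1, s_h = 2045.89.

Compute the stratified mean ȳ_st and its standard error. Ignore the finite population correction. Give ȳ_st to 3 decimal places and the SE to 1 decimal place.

ȳ_st = Σ W_h ȳ_h = (140·8861.1 + 210·3962.1)/350 = 5921.70000
V̂(ȳ_st) = Σ W_h² s_h²/n_h, with W_h = N_h/N and N = 350:
  stratum Small: (140/350)²·6468.92²/15 = 446367
  stratum Large: (210/350)²·2045.89²/14 = 107631
V̂(ȳ_st) = 553999
SE(ȳ_st) = √553999 = 744.311

ȳ_st ≈ 5921.700, SE ≈ 744.3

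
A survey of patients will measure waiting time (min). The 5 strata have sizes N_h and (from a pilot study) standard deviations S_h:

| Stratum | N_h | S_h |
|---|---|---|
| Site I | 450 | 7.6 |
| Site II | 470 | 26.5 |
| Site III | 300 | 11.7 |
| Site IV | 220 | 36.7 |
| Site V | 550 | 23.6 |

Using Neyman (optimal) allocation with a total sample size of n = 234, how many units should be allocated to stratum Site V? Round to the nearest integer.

75

Neyman allocation: n_h = n · N_h S_h / Σ N_i S_i, with n = 234.
  stratum Site I: N_h·S_h = 450·7.6 = 3420.00
  stratum Site II: N_h·S_h = 470·26.5 = 12455.00
  stratum Site III: N_h·S_h = 300·11.7 = 3510.00
  stratum Site IV: N_h·S_h = 220·36.7 = 8074.00
  stratum Site V: N_h·S_h = 550·23.6 = 12980.00
Σ N_h S_h = 40439.00
n for stratum Site V = 234·12980.00/40439.00 = 75.109 → 75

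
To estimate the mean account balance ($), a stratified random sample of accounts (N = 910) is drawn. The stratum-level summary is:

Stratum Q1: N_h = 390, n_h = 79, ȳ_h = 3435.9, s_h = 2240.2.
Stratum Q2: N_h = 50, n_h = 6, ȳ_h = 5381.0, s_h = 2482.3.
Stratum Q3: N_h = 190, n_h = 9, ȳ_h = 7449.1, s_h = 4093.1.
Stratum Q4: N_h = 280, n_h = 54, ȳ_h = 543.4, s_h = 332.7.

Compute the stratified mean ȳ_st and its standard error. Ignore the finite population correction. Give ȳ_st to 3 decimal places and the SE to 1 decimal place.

ȳ_st = Σ W_h ȳ_h = (390·3435.9 + 50·5381.0 + 190·7449.1 + 280·543.4)/910 = 3490.69451
V̂(ȳ_st) = Σ W_h² s_h²/n_h, with W_h = N_h/N and N = 910:
  stratum Q1: (390/910)²·2240.2²/79 = 11667.9
  stratum Q2: (50/910)²·2482.3²/6 = 3100.38
  stratum Q3: (190/910)²·4093.1²/9 = 81149.6
  stratum Q4: (280/910)²·332.7²/54 = 194.064
V̂(ȳ_st) = 96112
SE(ȳ_st) = √96112 = 310.019

ȳ_st ≈ 3490.695, SE ≈ 310.0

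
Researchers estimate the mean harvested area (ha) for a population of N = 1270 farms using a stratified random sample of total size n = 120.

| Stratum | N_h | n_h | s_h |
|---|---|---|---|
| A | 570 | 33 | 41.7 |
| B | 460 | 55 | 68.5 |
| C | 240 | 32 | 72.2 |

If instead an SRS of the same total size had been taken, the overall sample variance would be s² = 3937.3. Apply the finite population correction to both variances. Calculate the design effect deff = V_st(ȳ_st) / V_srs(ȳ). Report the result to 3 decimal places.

deff ≈ 0.838

V̂(ȳ_st) = Σ W_h² (1 − n_h/N_h) s_h²/n_h, with W_h = N_h/N and N = 1270:
  stratum A: (570/1270)²·(1 − 33/570)·41.7²/33 = 10
  stratum B: (460/1270)²·(1 − 55/460)·68.5²/55 = 9.85426
  stratum C: (240/1270)²·(1 − 32/240)·72.2²/32 = 5.04187
V_st = 24.8961
V_srs = (1 − 120/1270)·3937.3/120 = 29.7106
deff = V_st / V_srs = 24.8961/29.7106 = 0.8380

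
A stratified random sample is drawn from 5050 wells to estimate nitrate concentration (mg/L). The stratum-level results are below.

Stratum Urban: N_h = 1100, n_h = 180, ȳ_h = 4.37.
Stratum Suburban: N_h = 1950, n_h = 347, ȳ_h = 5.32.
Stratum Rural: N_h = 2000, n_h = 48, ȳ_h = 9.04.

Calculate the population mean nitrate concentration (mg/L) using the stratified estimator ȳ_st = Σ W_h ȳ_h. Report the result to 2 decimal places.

N = Σ N_h = 5050. Stratum weights W_h = N_h/N.
ȳ_st = (1100·4.37 + 1950·5.32 + 2000·9.04) / 5050 = 6.5863

ȳ_st ≈ 6.59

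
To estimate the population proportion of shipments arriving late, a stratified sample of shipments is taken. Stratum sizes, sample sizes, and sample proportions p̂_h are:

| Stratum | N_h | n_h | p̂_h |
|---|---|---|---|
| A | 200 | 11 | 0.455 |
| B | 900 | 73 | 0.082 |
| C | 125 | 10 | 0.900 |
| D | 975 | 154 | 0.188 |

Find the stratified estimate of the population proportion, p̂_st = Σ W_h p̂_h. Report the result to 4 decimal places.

p̂_st ≈ 0.2094

N = 2200; stratum weights W_h = N_h/N.
p̂_st = Σ W_h p̂_h = (200·0.455 + 900·0.082 + 125·0.900 + 975·0.188)/2200 = 0.20936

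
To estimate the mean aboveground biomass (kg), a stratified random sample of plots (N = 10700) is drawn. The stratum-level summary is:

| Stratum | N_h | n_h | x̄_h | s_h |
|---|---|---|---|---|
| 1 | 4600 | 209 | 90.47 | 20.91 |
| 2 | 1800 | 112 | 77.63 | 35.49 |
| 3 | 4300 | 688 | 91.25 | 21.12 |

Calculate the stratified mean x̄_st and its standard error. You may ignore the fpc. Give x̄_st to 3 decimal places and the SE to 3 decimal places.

x̄_st = Σ W_h x̄_h = (4600·90.47 + 1800·77.63 + 4300·91.25)/10700 = 88.62346
V̂(x̄_st) = Σ W_h² s_h²/n_h, with W_h = N_h/N and N = 10700:
  stratum 1: (4600/10700)²·20.91²/209 = 0.386643
  stratum 2: (1800/10700)²·35.49²/112 = 0.318252
  stratum 3: (4300/10700)²·21.12²/688 = 0.104705
V̂(x̄_st) = 0.8096
SE(x̄_st) = √0.8096 = 0.899778

x̄_st ≈ 88.623, SE ≈ 0.900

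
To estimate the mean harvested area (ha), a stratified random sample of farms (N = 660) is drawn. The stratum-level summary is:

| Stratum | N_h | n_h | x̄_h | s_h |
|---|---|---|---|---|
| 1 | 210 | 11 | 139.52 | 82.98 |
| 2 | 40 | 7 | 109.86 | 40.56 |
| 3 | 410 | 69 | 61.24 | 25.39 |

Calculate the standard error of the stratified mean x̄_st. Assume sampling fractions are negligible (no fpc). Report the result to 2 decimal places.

V̂(x̄_st) = Σ W_h² s_h²/n_h, with W_h = N_h/N and N = 660:
  stratum 1: (210/660)²·82.98²/11 = 63.3731
  stratum 2: (40/660)²·40.56²/7 = 0.863237
  stratum 3: (410/660)²·25.39²/69 = 3.60542
V̂(x̄_st) = 67.8418
SE(x̄_st) = √67.8418 = 8.23661

SE(x̄_st) ≈ 8.24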